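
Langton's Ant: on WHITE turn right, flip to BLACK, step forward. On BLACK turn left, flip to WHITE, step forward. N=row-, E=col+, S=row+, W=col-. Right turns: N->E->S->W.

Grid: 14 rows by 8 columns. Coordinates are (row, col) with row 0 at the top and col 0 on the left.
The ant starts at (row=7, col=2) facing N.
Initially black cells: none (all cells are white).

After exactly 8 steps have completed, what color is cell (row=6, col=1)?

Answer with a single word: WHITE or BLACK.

Step 1: on WHITE (7,2): turn R to E, flip to black, move to (7,3). |black|=1
Step 2: on WHITE (7,3): turn R to S, flip to black, move to (8,3). |black|=2
Step 3: on WHITE (8,3): turn R to W, flip to black, move to (8,2). |black|=3
Step 4: on WHITE (8,2): turn R to N, flip to black, move to (7,2). |black|=4
Step 5: on BLACK (7,2): turn L to W, flip to white, move to (7,1). |black|=3
Step 6: on WHITE (7,1): turn R to N, flip to black, move to (6,1). |black|=4
Step 7: on WHITE (6,1): turn R to E, flip to black, move to (6,2). |black|=5
Step 8: on WHITE (6,2): turn R to S, flip to black, move to (7,2). |black|=6

Answer: BLACK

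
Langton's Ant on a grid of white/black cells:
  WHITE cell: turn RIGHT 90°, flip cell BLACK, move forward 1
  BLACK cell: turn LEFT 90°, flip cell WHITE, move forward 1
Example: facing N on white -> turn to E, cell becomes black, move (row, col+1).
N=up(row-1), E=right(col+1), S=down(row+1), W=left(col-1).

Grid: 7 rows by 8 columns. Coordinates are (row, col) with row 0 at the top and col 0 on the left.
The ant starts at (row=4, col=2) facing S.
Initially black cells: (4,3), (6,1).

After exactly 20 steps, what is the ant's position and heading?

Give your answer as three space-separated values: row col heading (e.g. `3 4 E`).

Answer: 6 2 S

Derivation:
Step 1: on WHITE (4,2): turn R to W, flip to black, move to (4,1). |black|=3
Step 2: on WHITE (4,1): turn R to N, flip to black, move to (3,1). |black|=4
Step 3: on WHITE (3,1): turn R to E, flip to black, move to (3,2). |black|=5
Step 4: on WHITE (3,2): turn R to S, flip to black, move to (4,2). |black|=6
Step 5: on BLACK (4,2): turn L to E, flip to white, move to (4,3). |black|=5
Step 6: on BLACK (4,3): turn L to N, flip to white, move to (3,3). |black|=4
Step 7: on WHITE (3,3): turn R to E, flip to black, move to (3,4). |black|=5
Step 8: on WHITE (3,4): turn R to S, flip to black, move to (4,4). |black|=6
Step 9: on WHITE (4,4): turn R to W, flip to black, move to (4,3). |black|=7
Step 10: on WHITE (4,3): turn R to N, flip to black, move to (3,3). |black|=8
Step 11: on BLACK (3,3): turn L to W, flip to white, move to (3,2). |black|=7
Step 12: on BLACK (3,2): turn L to S, flip to white, move to (4,2). |black|=6
Step 13: on WHITE (4,2): turn R to W, flip to black, move to (4,1). |black|=7
Step 14: on BLACK (4,1): turn L to S, flip to white, move to (5,1). |black|=6
Step 15: on WHITE (5,1): turn R to W, flip to black, move to (5,0). |black|=7
Step 16: on WHITE (5,0): turn R to N, flip to black, move to (4,0). |black|=8
Step 17: on WHITE (4,0): turn R to E, flip to black, move to (4,1). |black|=9
Step 18: on WHITE (4,1): turn R to S, flip to black, move to (5,1). |black|=10
Step 19: on BLACK (5,1): turn L to E, flip to white, move to (5,2). |black|=9
Step 20: on WHITE (5,2): turn R to S, flip to black, move to (6,2). |black|=10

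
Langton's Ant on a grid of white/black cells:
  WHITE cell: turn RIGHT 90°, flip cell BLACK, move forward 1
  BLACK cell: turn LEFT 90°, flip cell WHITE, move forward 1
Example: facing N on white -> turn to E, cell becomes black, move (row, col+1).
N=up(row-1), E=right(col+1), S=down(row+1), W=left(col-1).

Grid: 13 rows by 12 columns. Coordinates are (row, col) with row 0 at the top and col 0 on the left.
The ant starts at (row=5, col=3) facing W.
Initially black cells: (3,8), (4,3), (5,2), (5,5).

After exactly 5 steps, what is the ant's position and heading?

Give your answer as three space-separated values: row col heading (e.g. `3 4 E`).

Step 1: on WHITE (5,3): turn R to N, flip to black, move to (4,3). |black|=5
Step 2: on BLACK (4,3): turn L to W, flip to white, move to (4,2). |black|=4
Step 3: on WHITE (4,2): turn R to N, flip to black, move to (3,2). |black|=5
Step 4: on WHITE (3,2): turn R to E, flip to black, move to (3,3). |black|=6
Step 5: on WHITE (3,3): turn R to S, flip to black, move to (4,3). |black|=7

Answer: 4 3 S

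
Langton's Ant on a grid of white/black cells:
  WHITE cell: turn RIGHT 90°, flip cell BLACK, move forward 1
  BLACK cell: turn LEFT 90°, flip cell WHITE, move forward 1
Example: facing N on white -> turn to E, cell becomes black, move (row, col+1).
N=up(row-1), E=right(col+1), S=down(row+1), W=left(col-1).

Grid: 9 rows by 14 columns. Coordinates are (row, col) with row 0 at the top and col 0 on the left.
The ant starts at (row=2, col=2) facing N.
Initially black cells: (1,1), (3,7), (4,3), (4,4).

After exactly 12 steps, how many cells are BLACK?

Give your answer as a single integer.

Answer: 10

Derivation:
Step 1: on WHITE (2,2): turn R to E, flip to black, move to (2,3). |black|=5
Step 2: on WHITE (2,3): turn R to S, flip to black, move to (3,3). |black|=6
Step 3: on WHITE (3,3): turn R to W, flip to black, move to (3,2). |black|=7
Step 4: on WHITE (3,2): turn R to N, flip to black, move to (2,2). |black|=8
Step 5: on BLACK (2,2): turn L to W, flip to white, move to (2,1). |black|=7
Step 6: on WHITE (2,1): turn R to N, flip to black, move to (1,1). |black|=8
Step 7: on BLACK (1,1): turn L to W, flip to white, move to (1,0). |black|=7
Step 8: on WHITE (1,0): turn R to N, flip to black, move to (0,0). |black|=8
Step 9: on WHITE (0,0): turn R to E, flip to black, move to (0,1). |black|=9
Step 10: on WHITE (0,1): turn R to S, flip to black, move to (1,1). |black|=10
Step 11: on WHITE (1,1): turn R to W, flip to black, move to (1,0). |black|=11
Step 12: on BLACK (1,0): turn L to S, flip to white, move to (2,0). |black|=10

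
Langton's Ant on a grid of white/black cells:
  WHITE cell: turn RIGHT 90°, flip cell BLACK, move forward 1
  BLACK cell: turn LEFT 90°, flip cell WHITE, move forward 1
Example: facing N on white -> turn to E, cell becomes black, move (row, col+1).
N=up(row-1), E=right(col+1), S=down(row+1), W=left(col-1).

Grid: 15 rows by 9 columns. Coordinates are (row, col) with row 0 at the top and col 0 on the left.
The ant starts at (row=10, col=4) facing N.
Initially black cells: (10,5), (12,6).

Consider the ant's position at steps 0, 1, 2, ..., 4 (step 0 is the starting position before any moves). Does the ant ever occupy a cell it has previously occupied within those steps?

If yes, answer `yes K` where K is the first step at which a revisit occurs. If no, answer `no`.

Answer: no

Derivation:
Step 1: on WHITE (10,4): turn R to E, flip to black, move to (10,5). |black|=3 — new cell
Step 2: on BLACK (10,5): turn L to N, flip to white, move to (9,5). |black|=2 — new cell
Step 3: on WHITE (9,5): turn R to E, flip to black, move to (9,6). |black|=3 — new cell
Step 4: on WHITE (9,6): turn R to S, flip to black, move to (10,6). |black|=4 — new cell
No revisit within 4 steps.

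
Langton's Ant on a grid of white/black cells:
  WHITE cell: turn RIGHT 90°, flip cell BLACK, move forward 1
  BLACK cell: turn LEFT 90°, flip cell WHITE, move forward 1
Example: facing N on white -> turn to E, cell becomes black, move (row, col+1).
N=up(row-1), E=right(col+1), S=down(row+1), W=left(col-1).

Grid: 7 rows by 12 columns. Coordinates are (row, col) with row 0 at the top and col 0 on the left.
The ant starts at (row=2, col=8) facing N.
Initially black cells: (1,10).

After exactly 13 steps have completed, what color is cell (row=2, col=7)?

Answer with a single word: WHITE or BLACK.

Answer: WHITE

Derivation:
Step 1: on WHITE (2,8): turn R to E, flip to black, move to (2,9). |black|=2
Step 2: on WHITE (2,9): turn R to S, flip to black, move to (3,9). |black|=3
Step 3: on WHITE (3,9): turn R to W, flip to black, move to (3,8). |black|=4
Step 4: on WHITE (3,8): turn R to N, flip to black, move to (2,8). |black|=5
Step 5: on BLACK (2,8): turn L to W, flip to white, move to (2,7). |black|=4
Step 6: on WHITE (2,7): turn R to N, flip to black, move to (1,7). |black|=5
Step 7: on WHITE (1,7): turn R to E, flip to black, move to (1,8). |black|=6
Step 8: on WHITE (1,8): turn R to S, flip to black, move to (2,8). |black|=7
Step 9: on WHITE (2,8): turn R to W, flip to black, move to (2,7). |black|=8
Step 10: on BLACK (2,7): turn L to S, flip to white, move to (3,7). |black|=7
Step 11: on WHITE (3,7): turn R to W, flip to black, move to (3,6). |black|=8
Step 12: on WHITE (3,6): turn R to N, flip to black, move to (2,6). |black|=9
Step 13: on WHITE (2,6): turn R to E, flip to black, move to (2,7). |black|=10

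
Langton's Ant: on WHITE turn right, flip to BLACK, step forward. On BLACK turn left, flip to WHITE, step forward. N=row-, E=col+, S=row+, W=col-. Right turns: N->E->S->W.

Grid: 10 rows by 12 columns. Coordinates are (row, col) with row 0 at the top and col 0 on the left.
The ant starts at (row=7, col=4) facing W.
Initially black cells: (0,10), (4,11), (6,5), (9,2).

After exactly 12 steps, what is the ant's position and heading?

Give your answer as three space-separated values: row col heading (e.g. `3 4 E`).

Step 1: on WHITE (7,4): turn R to N, flip to black, move to (6,4). |black|=5
Step 2: on WHITE (6,4): turn R to E, flip to black, move to (6,5). |black|=6
Step 3: on BLACK (6,5): turn L to N, flip to white, move to (5,5). |black|=5
Step 4: on WHITE (5,5): turn R to E, flip to black, move to (5,6). |black|=6
Step 5: on WHITE (5,6): turn R to S, flip to black, move to (6,6). |black|=7
Step 6: on WHITE (6,6): turn R to W, flip to black, move to (6,5). |black|=8
Step 7: on WHITE (6,5): turn R to N, flip to black, move to (5,5). |black|=9
Step 8: on BLACK (5,5): turn L to W, flip to white, move to (5,4). |black|=8
Step 9: on WHITE (5,4): turn R to N, flip to black, move to (4,4). |black|=9
Step 10: on WHITE (4,4): turn R to E, flip to black, move to (4,5). |black|=10
Step 11: on WHITE (4,5): turn R to S, flip to black, move to (5,5). |black|=11
Step 12: on WHITE (5,5): turn R to W, flip to black, move to (5,4). |black|=12

Answer: 5 4 W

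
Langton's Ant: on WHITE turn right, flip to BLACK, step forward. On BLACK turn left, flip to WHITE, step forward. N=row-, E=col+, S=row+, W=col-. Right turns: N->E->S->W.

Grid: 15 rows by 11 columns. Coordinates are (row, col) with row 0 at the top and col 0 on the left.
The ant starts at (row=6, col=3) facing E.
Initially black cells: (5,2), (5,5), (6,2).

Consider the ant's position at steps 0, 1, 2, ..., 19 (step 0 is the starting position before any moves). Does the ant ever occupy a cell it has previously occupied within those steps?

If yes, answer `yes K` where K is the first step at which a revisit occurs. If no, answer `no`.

Step 1: on WHITE (6,3): turn R to S, flip to black, move to (7,3). |black|=4 — new cell
Step 2: on WHITE (7,3): turn R to W, flip to black, move to (7,2). |black|=5 — new cell
Step 3: on WHITE (7,2): turn R to N, flip to black, move to (6,2). |black|=6 — new cell
Step 4: on BLACK (6,2): turn L to W, flip to white, move to (6,1). |black|=5 — new cell
Step 5: on WHITE (6,1): turn R to N, flip to black, move to (5,1). |black|=6 — new cell
Step 6: on WHITE (5,1): turn R to E, flip to black, move to (5,2). |black|=7 — new cell
Step 7: on BLACK (5,2): turn L to N, flip to white, move to (4,2). |black|=6 — new cell
Step 8: on WHITE (4,2): turn R to E, flip to black, move to (4,3). |black|=7 — new cell
Step 9: on WHITE (4,3): turn R to S, flip to black, move to (5,3). |black|=8 — new cell
Step 10: on WHITE (5,3): turn R to W, flip to black, move to (5,2). |black|=9 — REVISIT

Answer: yes 10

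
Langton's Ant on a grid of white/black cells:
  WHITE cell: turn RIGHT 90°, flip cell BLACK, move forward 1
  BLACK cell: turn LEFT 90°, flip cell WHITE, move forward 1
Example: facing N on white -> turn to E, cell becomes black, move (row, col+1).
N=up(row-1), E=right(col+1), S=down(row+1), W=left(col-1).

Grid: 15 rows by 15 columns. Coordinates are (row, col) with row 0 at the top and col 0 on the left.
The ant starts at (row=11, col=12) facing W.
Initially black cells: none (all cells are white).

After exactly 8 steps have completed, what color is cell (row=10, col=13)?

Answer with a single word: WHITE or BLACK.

Step 1: on WHITE (11,12): turn R to N, flip to black, move to (10,12). |black|=1
Step 2: on WHITE (10,12): turn R to E, flip to black, move to (10,13). |black|=2
Step 3: on WHITE (10,13): turn R to S, flip to black, move to (11,13). |black|=3
Step 4: on WHITE (11,13): turn R to W, flip to black, move to (11,12). |black|=4
Step 5: on BLACK (11,12): turn L to S, flip to white, move to (12,12). |black|=3
Step 6: on WHITE (12,12): turn R to W, flip to black, move to (12,11). |black|=4
Step 7: on WHITE (12,11): turn R to N, flip to black, move to (11,11). |black|=5
Step 8: on WHITE (11,11): turn R to E, flip to black, move to (11,12). |black|=6

Answer: BLACK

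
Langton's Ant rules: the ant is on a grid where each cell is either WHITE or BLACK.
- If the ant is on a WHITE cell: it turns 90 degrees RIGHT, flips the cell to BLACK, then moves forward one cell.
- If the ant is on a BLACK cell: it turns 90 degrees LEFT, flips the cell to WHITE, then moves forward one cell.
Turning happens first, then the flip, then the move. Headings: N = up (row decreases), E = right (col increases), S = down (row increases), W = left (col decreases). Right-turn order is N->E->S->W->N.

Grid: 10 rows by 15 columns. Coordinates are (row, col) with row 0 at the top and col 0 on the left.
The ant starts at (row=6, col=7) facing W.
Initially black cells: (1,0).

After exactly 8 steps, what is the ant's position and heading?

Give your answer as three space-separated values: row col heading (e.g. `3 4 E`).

Answer: 6 7 E

Derivation:
Step 1: on WHITE (6,7): turn R to N, flip to black, move to (5,7). |black|=2
Step 2: on WHITE (5,7): turn R to E, flip to black, move to (5,8). |black|=3
Step 3: on WHITE (5,8): turn R to S, flip to black, move to (6,8). |black|=4
Step 4: on WHITE (6,8): turn R to W, flip to black, move to (6,7). |black|=5
Step 5: on BLACK (6,7): turn L to S, flip to white, move to (7,7). |black|=4
Step 6: on WHITE (7,7): turn R to W, flip to black, move to (7,6). |black|=5
Step 7: on WHITE (7,6): turn R to N, flip to black, move to (6,6). |black|=6
Step 8: on WHITE (6,6): turn R to E, flip to black, move to (6,7). |black|=7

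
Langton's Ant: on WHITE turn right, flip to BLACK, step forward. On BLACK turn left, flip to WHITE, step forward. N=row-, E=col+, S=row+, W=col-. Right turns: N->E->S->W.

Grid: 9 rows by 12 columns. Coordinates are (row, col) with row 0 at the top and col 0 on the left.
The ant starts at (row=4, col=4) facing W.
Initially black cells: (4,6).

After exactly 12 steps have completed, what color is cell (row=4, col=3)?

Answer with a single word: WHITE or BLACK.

Step 1: on WHITE (4,4): turn R to N, flip to black, move to (3,4). |black|=2
Step 2: on WHITE (3,4): turn R to E, flip to black, move to (3,5). |black|=3
Step 3: on WHITE (3,5): turn R to S, flip to black, move to (4,5). |black|=4
Step 4: on WHITE (4,5): turn R to W, flip to black, move to (4,4). |black|=5
Step 5: on BLACK (4,4): turn L to S, flip to white, move to (5,4). |black|=4
Step 6: on WHITE (5,4): turn R to W, flip to black, move to (5,3). |black|=5
Step 7: on WHITE (5,3): turn R to N, flip to black, move to (4,3). |black|=6
Step 8: on WHITE (4,3): turn R to E, flip to black, move to (4,4). |black|=7
Step 9: on WHITE (4,4): turn R to S, flip to black, move to (5,4). |black|=8
Step 10: on BLACK (5,4): turn L to E, flip to white, move to (5,5). |black|=7
Step 11: on WHITE (5,5): turn R to S, flip to black, move to (6,5). |black|=8
Step 12: on WHITE (6,5): turn R to W, flip to black, move to (6,4). |black|=9

Answer: BLACK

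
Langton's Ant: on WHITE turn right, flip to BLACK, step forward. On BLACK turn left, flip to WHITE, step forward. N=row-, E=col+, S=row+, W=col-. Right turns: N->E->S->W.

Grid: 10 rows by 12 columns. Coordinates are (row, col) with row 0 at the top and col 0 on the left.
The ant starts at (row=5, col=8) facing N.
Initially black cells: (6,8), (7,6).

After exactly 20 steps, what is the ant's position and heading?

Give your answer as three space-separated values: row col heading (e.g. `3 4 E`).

Answer: 9 10 S

Derivation:
Step 1: on WHITE (5,8): turn R to E, flip to black, move to (5,9). |black|=3
Step 2: on WHITE (5,9): turn R to S, flip to black, move to (6,9). |black|=4
Step 3: on WHITE (6,9): turn R to W, flip to black, move to (6,8). |black|=5
Step 4: on BLACK (6,8): turn L to S, flip to white, move to (7,8). |black|=4
Step 5: on WHITE (7,8): turn R to W, flip to black, move to (7,7). |black|=5
Step 6: on WHITE (7,7): turn R to N, flip to black, move to (6,7). |black|=6
Step 7: on WHITE (6,7): turn R to E, flip to black, move to (6,8). |black|=7
Step 8: on WHITE (6,8): turn R to S, flip to black, move to (7,8). |black|=8
Step 9: on BLACK (7,8): turn L to E, flip to white, move to (7,9). |black|=7
Step 10: on WHITE (7,9): turn R to S, flip to black, move to (8,9). |black|=8
Step 11: on WHITE (8,9): turn R to W, flip to black, move to (8,8). |black|=9
Step 12: on WHITE (8,8): turn R to N, flip to black, move to (7,8). |black|=10
Step 13: on WHITE (7,8): turn R to E, flip to black, move to (7,9). |black|=11
Step 14: on BLACK (7,9): turn L to N, flip to white, move to (6,9). |black|=10
Step 15: on BLACK (6,9): turn L to W, flip to white, move to (6,8). |black|=9
Step 16: on BLACK (6,8): turn L to S, flip to white, move to (7,8). |black|=8
Step 17: on BLACK (7,8): turn L to E, flip to white, move to (7,9). |black|=7
Step 18: on WHITE (7,9): turn R to S, flip to black, move to (8,9). |black|=8
Step 19: on BLACK (8,9): turn L to E, flip to white, move to (8,10). |black|=7
Step 20: on WHITE (8,10): turn R to S, flip to black, move to (9,10). |black|=8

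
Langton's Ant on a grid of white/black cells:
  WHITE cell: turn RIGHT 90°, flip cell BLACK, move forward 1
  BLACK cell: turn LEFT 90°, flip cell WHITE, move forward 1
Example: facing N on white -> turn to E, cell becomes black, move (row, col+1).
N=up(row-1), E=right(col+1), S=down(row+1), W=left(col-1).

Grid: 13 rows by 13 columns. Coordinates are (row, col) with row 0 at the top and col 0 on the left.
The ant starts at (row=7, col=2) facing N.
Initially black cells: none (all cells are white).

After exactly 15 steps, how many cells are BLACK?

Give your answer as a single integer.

Answer: 9

Derivation:
Step 1: on WHITE (7,2): turn R to E, flip to black, move to (7,3). |black|=1
Step 2: on WHITE (7,3): turn R to S, flip to black, move to (8,3). |black|=2
Step 3: on WHITE (8,3): turn R to W, flip to black, move to (8,2). |black|=3
Step 4: on WHITE (8,2): turn R to N, flip to black, move to (7,2). |black|=4
Step 5: on BLACK (7,2): turn L to W, flip to white, move to (7,1). |black|=3
Step 6: on WHITE (7,1): turn R to N, flip to black, move to (6,1). |black|=4
Step 7: on WHITE (6,1): turn R to E, flip to black, move to (6,2). |black|=5
Step 8: on WHITE (6,2): turn R to S, flip to black, move to (7,2). |black|=6
Step 9: on WHITE (7,2): turn R to W, flip to black, move to (7,1). |black|=7
Step 10: on BLACK (7,1): turn L to S, flip to white, move to (8,1). |black|=6
Step 11: on WHITE (8,1): turn R to W, flip to black, move to (8,0). |black|=7
Step 12: on WHITE (8,0): turn R to N, flip to black, move to (7,0). |black|=8
Step 13: on WHITE (7,0): turn R to E, flip to black, move to (7,1). |black|=9
Step 14: on WHITE (7,1): turn R to S, flip to black, move to (8,1). |black|=10
Step 15: on BLACK (8,1): turn L to E, flip to white, move to (8,2). |black|=9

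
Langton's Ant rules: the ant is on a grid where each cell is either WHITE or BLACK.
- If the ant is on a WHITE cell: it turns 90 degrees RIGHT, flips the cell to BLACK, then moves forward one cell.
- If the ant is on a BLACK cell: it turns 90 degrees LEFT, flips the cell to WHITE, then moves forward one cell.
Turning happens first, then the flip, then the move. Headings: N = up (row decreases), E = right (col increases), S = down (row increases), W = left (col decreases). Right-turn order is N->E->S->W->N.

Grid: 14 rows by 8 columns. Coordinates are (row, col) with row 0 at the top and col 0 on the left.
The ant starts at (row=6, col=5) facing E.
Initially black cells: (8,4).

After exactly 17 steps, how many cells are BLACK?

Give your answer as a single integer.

Step 1: on WHITE (6,5): turn R to S, flip to black, move to (7,5). |black|=2
Step 2: on WHITE (7,5): turn R to W, flip to black, move to (7,4). |black|=3
Step 3: on WHITE (7,4): turn R to N, flip to black, move to (6,4). |black|=4
Step 4: on WHITE (6,4): turn R to E, flip to black, move to (6,5). |black|=5
Step 5: on BLACK (6,5): turn L to N, flip to white, move to (5,5). |black|=4
Step 6: on WHITE (5,5): turn R to E, flip to black, move to (5,6). |black|=5
Step 7: on WHITE (5,6): turn R to S, flip to black, move to (6,6). |black|=6
Step 8: on WHITE (6,6): turn R to W, flip to black, move to (6,5). |black|=7
Step 9: on WHITE (6,5): turn R to N, flip to black, move to (5,5). |black|=8
Step 10: on BLACK (5,5): turn L to W, flip to white, move to (5,4). |black|=7
Step 11: on WHITE (5,4): turn R to N, flip to black, move to (4,4). |black|=8
Step 12: on WHITE (4,4): turn R to E, flip to black, move to (4,5). |black|=9
Step 13: on WHITE (4,5): turn R to S, flip to black, move to (5,5). |black|=10
Step 14: on WHITE (5,5): turn R to W, flip to black, move to (5,4). |black|=11
Step 15: on BLACK (5,4): turn L to S, flip to white, move to (6,4). |black|=10
Step 16: on BLACK (6,4): turn L to E, flip to white, move to (6,5). |black|=9
Step 17: on BLACK (6,5): turn L to N, flip to white, move to (5,5). |black|=8

Answer: 8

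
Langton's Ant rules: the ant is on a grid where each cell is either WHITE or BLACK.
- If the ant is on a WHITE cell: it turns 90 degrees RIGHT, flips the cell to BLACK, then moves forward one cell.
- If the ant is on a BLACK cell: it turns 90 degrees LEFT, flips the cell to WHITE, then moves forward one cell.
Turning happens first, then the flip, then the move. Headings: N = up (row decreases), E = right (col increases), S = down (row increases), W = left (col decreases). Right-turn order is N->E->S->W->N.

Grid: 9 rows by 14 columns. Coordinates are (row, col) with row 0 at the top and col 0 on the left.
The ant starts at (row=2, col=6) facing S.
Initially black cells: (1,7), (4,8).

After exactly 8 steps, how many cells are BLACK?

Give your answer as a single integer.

Answer: 8

Derivation:
Step 1: on WHITE (2,6): turn R to W, flip to black, move to (2,5). |black|=3
Step 2: on WHITE (2,5): turn R to N, flip to black, move to (1,5). |black|=4
Step 3: on WHITE (1,5): turn R to E, flip to black, move to (1,6). |black|=5
Step 4: on WHITE (1,6): turn R to S, flip to black, move to (2,6). |black|=6
Step 5: on BLACK (2,6): turn L to E, flip to white, move to (2,7). |black|=5
Step 6: on WHITE (2,7): turn R to S, flip to black, move to (3,7). |black|=6
Step 7: on WHITE (3,7): turn R to W, flip to black, move to (3,6). |black|=7
Step 8: on WHITE (3,6): turn R to N, flip to black, move to (2,6). |black|=8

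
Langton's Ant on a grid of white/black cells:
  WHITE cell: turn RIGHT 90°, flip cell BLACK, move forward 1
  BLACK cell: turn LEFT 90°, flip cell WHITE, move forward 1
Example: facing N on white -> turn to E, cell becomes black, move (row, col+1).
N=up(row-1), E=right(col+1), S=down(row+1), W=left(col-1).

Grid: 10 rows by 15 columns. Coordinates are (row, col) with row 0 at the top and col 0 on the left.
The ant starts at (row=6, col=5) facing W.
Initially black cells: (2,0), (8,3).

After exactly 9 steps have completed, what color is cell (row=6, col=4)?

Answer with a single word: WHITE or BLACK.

Answer: BLACK

Derivation:
Step 1: on WHITE (6,5): turn R to N, flip to black, move to (5,5). |black|=3
Step 2: on WHITE (5,5): turn R to E, flip to black, move to (5,6). |black|=4
Step 3: on WHITE (5,6): turn R to S, flip to black, move to (6,6). |black|=5
Step 4: on WHITE (6,6): turn R to W, flip to black, move to (6,5). |black|=6
Step 5: on BLACK (6,5): turn L to S, flip to white, move to (7,5). |black|=5
Step 6: on WHITE (7,5): turn R to W, flip to black, move to (7,4). |black|=6
Step 7: on WHITE (7,4): turn R to N, flip to black, move to (6,4). |black|=7
Step 8: on WHITE (6,4): turn R to E, flip to black, move to (6,5). |black|=8
Step 9: on WHITE (6,5): turn R to S, flip to black, move to (7,5). |black|=9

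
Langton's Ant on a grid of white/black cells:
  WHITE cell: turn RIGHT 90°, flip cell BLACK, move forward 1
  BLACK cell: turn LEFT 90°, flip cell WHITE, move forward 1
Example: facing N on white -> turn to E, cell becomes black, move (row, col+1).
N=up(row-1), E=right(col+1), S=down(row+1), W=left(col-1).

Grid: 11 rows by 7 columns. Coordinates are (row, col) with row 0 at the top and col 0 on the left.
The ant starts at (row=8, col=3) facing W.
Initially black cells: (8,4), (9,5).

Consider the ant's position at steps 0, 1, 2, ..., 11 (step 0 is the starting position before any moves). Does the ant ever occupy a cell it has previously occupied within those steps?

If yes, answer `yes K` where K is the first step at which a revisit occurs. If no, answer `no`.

Step 1: on WHITE (8,3): turn R to N, flip to black, move to (7,3). |black|=3 — new cell
Step 2: on WHITE (7,3): turn R to E, flip to black, move to (7,4). |black|=4 — new cell
Step 3: on WHITE (7,4): turn R to S, flip to black, move to (8,4). |black|=5 — new cell
Step 4: on BLACK (8,4): turn L to E, flip to white, move to (8,5). |black|=4 — new cell
Step 5: on WHITE (8,5): turn R to S, flip to black, move to (9,5). |black|=5 — new cell
Step 6: on BLACK (9,5): turn L to E, flip to white, move to (9,6). |black|=4 — new cell
Step 7: on WHITE (9,6): turn R to S, flip to black, move to (10,6). |black|=5 — new cell
Step 8: on WHITE (10,6): turn R to W, flip to black, move to (10,5). |black|=6 — new cell
Step 9: on WHITE (10,5): turn R to N, flip to black, move to (9,5). |black|=7 — REVISIT

Answer: yes 9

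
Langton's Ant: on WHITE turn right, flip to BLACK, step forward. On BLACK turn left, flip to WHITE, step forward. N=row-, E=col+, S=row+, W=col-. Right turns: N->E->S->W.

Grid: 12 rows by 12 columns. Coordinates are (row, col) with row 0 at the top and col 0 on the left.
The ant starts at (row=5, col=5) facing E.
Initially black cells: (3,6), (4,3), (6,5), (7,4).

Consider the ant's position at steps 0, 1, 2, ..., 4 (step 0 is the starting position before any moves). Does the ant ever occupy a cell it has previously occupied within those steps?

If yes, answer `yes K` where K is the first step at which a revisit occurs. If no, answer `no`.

Step 1: on WHITE (5,5): turn R to S, flip to black, move to (6,5). |black|=5 — new cell
Step 2: on BLACK (6,5): turn L to E, flip to white, move to (6,6). |black|=4 — new cell
Step 3: on WHITE (6,6): turn R to S, flip to black, move to (7,6). |black|=5 — new cell
Step 4: on WHITE (7,6): turn R to W, flip to black, move to (7,5). |black|=6 — new cell
No revisit within 4 steps.

Answer: no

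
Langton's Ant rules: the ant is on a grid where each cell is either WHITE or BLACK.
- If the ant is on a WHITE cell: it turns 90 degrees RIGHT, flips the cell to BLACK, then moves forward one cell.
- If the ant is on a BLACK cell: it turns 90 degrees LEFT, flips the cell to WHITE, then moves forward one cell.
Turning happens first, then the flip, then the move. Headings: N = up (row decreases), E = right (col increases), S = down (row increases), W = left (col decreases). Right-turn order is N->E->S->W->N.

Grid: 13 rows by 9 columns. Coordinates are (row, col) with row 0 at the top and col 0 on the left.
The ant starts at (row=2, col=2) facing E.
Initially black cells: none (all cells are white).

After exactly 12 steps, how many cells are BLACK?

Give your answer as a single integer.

Step 1: on WHITE (2,2): turn R to S, flip to black, move to (3,2). |black|=1
Step 2: on WHITE (3,2): turn R to W, flip to black, move to (3,1). |black|=2
Step 3: on WHITE (3,1): turn R to N, flip to black, move to (2,1). |black|=3
Step 4: on WHITE (2,1): turn R to E, flip to black, move to (2,2). |black|=4
Step 5: on BLACK (2,2): turn L to N, flip to white, move to (1,2). |black|=3
Step 6: on WHITE (1,2): turn R to E, flip to black, move to (1,3). |black|=4
Step 7: on WHITE (1,3): turn R to S, flip to black, move to (2,3). |black|=5
Step 8: on WHITE (2,3): turn R to W, flip to black, move to (2,2). |black|=6
Step 9: on WHITE (2,2): turn R to N, flip to black, move to (1,2). |black|=7
Step 10: on BLACK (1,2): turn L to W, flip to white, move to (1,1). |black|=6
Step 11: on WHITE (1,1): turn R to N, flip to black, move to (0,1). |black|=7
Step 12: on WHITE (0,1): turn R to E, flip to black, move to (0,2). |black|=8

Answer: 8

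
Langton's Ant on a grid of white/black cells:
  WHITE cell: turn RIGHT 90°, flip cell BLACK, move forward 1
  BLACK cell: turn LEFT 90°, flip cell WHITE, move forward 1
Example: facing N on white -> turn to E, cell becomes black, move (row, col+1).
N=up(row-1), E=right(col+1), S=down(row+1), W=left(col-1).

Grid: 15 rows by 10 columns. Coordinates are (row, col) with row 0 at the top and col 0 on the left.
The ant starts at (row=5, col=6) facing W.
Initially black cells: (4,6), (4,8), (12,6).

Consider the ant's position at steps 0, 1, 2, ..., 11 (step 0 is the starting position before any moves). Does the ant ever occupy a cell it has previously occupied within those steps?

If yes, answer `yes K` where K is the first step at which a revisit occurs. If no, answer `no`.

Answer: yes 5

Derivation:
Step 1: on WHITE (5,6): turn R to N, flip to black, move to (4,6). |black|=4 — new cell
Step 2: on BLACK (4,6): turn L to W, flip to white, move to (4,5). |black|=3 — new cell
Step 3: on WHITE (4,5): turn R to N, flip to black, move to (3,5). |black|=4 — new cell
Step 4: on WHITE (3,5): turn R to E, flip to black, move to (3,6). |black|=5 — new cell
Step 5: on WHITE (3,6): turn R to S, flip to black, move to (4,6). |black|=6 — REVISIT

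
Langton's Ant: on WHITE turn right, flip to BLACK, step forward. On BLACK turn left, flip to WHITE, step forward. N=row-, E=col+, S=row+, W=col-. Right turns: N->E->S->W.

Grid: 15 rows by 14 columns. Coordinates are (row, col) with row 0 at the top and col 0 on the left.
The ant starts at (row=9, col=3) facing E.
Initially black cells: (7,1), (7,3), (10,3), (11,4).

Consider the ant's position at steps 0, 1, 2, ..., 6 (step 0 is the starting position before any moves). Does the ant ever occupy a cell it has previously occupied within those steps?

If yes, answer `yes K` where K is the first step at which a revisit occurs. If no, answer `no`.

Step 1: on WHITE (9,3): turn R to S, flip to black, move to (10,3). |black|=5 — new cell
Step 2: on BLACK (10,3): turn L to E, flip to white, move to (10,4). |black|=4 — new cell
Step 3: on WHITE (10,4): turn R to S, flip to black, move to (11,4). |black|=5 — new cell
Step 4: on BLACK (11,4): turn L to E, flip to white, move to (11,5). |black|=4 — new cell
Step 5: on WHITE (11,5): turn R to S, flip to black, move to (12,5). |black|=5 — new cell
Step 6: on WHITE (12,5): turn R to W, flip to black, move to (12,4). |black|=6 — new cell
No revisit within 6 steps.

Answer: no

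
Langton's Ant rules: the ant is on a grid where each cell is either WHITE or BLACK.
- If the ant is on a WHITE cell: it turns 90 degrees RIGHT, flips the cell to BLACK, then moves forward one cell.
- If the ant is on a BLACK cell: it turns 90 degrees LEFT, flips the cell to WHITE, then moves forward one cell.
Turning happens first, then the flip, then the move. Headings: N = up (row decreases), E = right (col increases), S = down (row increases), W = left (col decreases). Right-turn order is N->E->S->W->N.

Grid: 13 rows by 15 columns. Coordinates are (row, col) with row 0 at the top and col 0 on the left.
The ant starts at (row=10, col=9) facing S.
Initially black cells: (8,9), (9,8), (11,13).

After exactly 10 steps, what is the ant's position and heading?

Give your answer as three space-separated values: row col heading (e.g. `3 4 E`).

Answer: 9 6 N

Derivation:
Step 1: on WHITE (10,9): turn R to W, flip to black, move to (10,8). |black|=4
Step 2: on WHITE (10,8): turn R to N, flip to black, move to (9,8). |black|=5
Step 3: on BLACK (9,8): turn L to W, flip to white, move to (9,7). |black|=4
Step 4: on WHITE (9,7): turn R to N, flip to black, move to (8,7). |black|=5
Step 5: on WHITE (8,7): turn R to E, flip to black, move to (8,8). |black|=6
Step 6: on WHITE (8,8): turn R to S, flip to black, move to (9,8). |black|=7
Step 7: on WHITE (9,8): turn R to W, flip to black, move to (9,7). |black|=8
Step 8: on BLACK (9,7): turn L to S, flip to white, move to (10,7). |black|=7
Step 9: on WHITE (10,7): turn R to W, flip to black, move to (10,6). |black|=8
Step 10: on WHITE (10,6): turn R to N, flip to black, move to (9,6). |black|=9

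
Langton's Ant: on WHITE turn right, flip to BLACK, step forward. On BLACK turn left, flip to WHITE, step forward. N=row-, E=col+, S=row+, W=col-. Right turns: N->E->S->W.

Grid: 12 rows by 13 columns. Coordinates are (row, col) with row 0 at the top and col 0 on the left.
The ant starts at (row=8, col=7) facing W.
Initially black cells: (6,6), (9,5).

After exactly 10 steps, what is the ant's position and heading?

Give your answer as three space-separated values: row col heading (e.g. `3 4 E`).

Step 1: on WHITE (8,7): turn R to N, flip to black, move to (7,7). |black|=3
Step 2: on WHITE (7,7): turn R to E, flip to black, move to (7,8). |black|=4
Step 3: on WHITE (7,8): turn R to S, flip to black, move to (8,8). |black|=5
Step 4: on WHITE (8,8): turn R to W, flip to black, move to (8,7). |black|=6
Step 5: on BLACK (8,7): turn L to S, flip to white, move to (9,7). |black|=5
Step 6: on WHITE (9,7): turn R to W, flip to black, move to (9,6). |black|=6
Step 7: on WHITE (9,6): turn R to N, flip to black, move to (8,6). |black|=7
Step 8: on WHITE (8,6): turn R to E, flip to black, move to (8,7). |black|=8
Step 9: on WHITE (8,7): turn R to S, flip to black, move to (9,7). |black|=9
Step 10: on BLACK (9,7): turn L to E, flip to white, move to (9,8). |black|=8

Answer: 9 8 E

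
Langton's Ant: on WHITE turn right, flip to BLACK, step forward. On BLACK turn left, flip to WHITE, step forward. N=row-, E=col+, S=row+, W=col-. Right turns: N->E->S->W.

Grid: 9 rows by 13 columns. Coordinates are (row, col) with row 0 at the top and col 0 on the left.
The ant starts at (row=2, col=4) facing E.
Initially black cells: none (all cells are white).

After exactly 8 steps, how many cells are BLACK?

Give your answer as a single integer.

Step 1: on WHITE (2,4): turn R to S, flip to black, move to (3,4). |black|=1
Step 2: on WHITE (3,4): turn R to W, flip to black, move to (3,3). |black|=2
Step 3: on WHITE (3,3): turn R to N, flip to black, move to (2,3). |black|=3
Step 4: on WHITE (2,3): turn R to E, flip to black, move to (2,4). |black|=4
Step 5: on BLACK (2,4): turn L to N, flip to white, move to (1,4). |black|=3
Step 6: on WHITE (1,4): turn R to E, flip to black, move to (1,5). |black|=4
Step 7: on WHITE (1,5): turn R to S, flip to black, move to (2,5). |black|=5
Step 8: on WHITE (2,5): turn R to W, flip to black, move to (2,4). |black|=6

Answer: 6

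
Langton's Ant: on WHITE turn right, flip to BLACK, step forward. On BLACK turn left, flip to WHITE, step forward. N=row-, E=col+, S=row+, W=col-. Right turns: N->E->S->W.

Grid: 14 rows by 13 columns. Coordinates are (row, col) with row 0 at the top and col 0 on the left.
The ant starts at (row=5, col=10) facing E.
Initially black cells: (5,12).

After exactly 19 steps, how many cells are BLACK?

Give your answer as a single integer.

Step 1: on WHITE (5,10): turn R to S, flip to black, move to (6,10). |black|=2
Step 2: on WHITE (6,10): turn R to W, flip to black, move to (6,9). |black|=3
Step 3: on WHITE (6,9): turn R to N, flip to black, move to (5,9). |black|=4
Step 4: on WHITE (5,9): turn R to E, flip to black, move to (5,10). |black|=5
Step 5: on BLACK (5,10): turn L to N, flip to white, move to (4,10). |black|=4
Step 6: on WHITE (4,10): turn R to E, flip to black, move to (4,11). |black|=5
Step 7: on WHITE (4,11): turn R to S, flip to black, move to (5,11). |black|=6
Step 8: on WHITE (5,11): turn R to W, flip to black, move to (5,10). |black|=7
Step 9: on WHITE (5,10): turn R to N, flip to black, move to (4,10). |black|=8
Step 10: on BLACK (4,10): turn L to W, flip to white, move to (4,9). |black|=7
Step 11: on WHITE (4,9): turn R to N, flip to black, move to (3,9). |black|=8
Step 12: on WHITE (3,9): turn R to E, flip to black, move to (3,10). |black|=9
Step 13: on WHITE (3,10): turn R to S, flip to black, move to (4,10). |black|=10
Step 14: on WHITE (4,10): turn R to W, flip to black, move to (4,9). |black|=11
Step 15: on BLACK (4,9): turn L to S, flip to white, move to (5,9). |black|=10
Step 16: on BLACK (5,9): turn L to E, flip to white, move to (5,10). |black|=9
Step 17: on BLACK (5,10): turn L to N, flip to white, move to (4,10). |black|=8
Step 18: on BLACK (4,10): turn L to W, flip to white, move to (4,9). |black|=7
Step 19: on WHITE (4,9): turn R to N, flip to black, move to (3,9). |black|=8

Answer: 8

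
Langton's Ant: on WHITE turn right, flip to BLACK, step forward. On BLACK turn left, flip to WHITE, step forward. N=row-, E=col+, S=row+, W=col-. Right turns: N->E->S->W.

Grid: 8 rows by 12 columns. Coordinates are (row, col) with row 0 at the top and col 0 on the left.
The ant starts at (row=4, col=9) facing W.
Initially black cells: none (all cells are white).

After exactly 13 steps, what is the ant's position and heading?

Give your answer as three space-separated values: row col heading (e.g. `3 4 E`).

Step 1: on WHITE (4,9): turn R to N, flip to black, move to (3,9). |black|=1
Step 2: on WHITE (3,9): turn R to E, flip to black, move to (3,10). |black|=2
Step 3: on WHITE (3,10): turn R to S, flip to black, move to (4,10). |black|=3
Step 4: on WHITE (4,10): turn R to W, flip to black, move to (4,9). |black|=4
Step 5: on BLACK (4,9): turn L to S, flip to white, move to (5,9). |black|=3
Step 6: on WHITE (5,9): turn R to W, flip to black, move to (5,8). |black|=4
Step 7: on WHITE (5,8): turn R to N, flip to black, move to (4,8). |black|=5
Step 8: on WHITE (4,8): turn R to E, flip to black, move to (4,9). |black|=6
Step 9: on WHITE (4,9): turn R to S, flip to black, move to (5,9). |black|=7
Step 10: on BLACK (5,9): turn L to E, flip to white, move to (5,10). |black|=6
Step 11: on WHITE (5,10): turn R to S, flip to black, move to (6,10). |black|=7
Step 12: on WHITE (6,10): turn R to W, flip to black, move to (6,9). |black|=8
Step 13: on WHITE (6,9): turn R to N, flip to black, move to (5,9). |black|=9

Answer: 5 9 N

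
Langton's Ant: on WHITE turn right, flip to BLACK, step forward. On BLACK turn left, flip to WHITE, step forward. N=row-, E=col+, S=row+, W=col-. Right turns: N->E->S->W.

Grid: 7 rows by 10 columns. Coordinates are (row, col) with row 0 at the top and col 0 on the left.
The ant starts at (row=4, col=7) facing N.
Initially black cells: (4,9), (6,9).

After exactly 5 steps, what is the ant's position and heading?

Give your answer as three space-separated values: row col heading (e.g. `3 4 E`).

Answer: 4 6 W

Derivation:
Step 1: on WHITE (4,7): turn R to E, flip to black, move to (4,8). |black|=3
Step 2: on WHITE (4,8): turn R to S, flip to black, move to (5,8). |black|=4
Step 3: on WHITE (5,8): turn R to W, flip to black, move to (5,7). |black|=5
Step 4: on WHITE (5,7): turn R to N, flip to black, move to (4,7). |black|=6
Step 5: on BLACK (4,7): turn L to W, flip to white, move to (4,6). |black|=5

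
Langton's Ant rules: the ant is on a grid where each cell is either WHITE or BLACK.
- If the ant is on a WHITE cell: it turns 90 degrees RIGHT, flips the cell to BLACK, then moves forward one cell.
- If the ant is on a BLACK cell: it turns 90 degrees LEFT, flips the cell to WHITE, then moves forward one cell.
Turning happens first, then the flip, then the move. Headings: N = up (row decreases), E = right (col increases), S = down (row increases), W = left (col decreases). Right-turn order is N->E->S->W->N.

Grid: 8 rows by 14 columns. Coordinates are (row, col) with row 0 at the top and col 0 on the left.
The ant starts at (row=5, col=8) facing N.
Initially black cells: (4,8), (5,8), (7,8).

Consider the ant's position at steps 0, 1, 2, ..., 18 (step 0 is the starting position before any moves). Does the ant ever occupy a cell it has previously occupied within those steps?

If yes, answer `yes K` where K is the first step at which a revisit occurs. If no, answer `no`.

Step 1: on BLACK (5,8): turn L to W, flip to white, move to (5,7). |black|=2 — new cell
Step 2: on WHITE (5,7): turn R to N, flip to black, move to (4,7). |black|=3 — new cell
Step 3: on WHITE (4,7): turn R to E, flip to black, move to (4,8). |black|=4 — new cell
Step 4: on BLACK (4,8): turn L to N, flip to white, move to (3,8). |black|=3 — new cell
Step 5: on WHITE (3,8): turn R to E, flip to black, move to (3,9). |black|=4 — new cell
Step 6: on WHITE (3,9): turn R to S, flip to black, move to (4,9). |black|=5 — new cell
Step 7: on WHITE (4,9): turn R to W, flip to black, move to (4,8). |black|=6 — REVISIT

Answer: yes 7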